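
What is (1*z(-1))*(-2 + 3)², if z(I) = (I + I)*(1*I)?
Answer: 2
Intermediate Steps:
z(I) = 2*I² (z(I) = (2*I)*I = 2*I²)
(1*z(-1))*(-2 + 3)² = (1*(2*(-1)²))*(-2 + 3)² = (1*(2*1))*1² = (1*2)*1 = 2*1 = 2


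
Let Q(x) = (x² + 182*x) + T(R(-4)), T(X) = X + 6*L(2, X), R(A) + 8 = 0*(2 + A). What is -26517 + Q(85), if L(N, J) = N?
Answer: -3818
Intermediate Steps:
R(A) = -8 (R(A) = -8 + 0*(2 + A) = -8 + 0 = -8)
T(X) = 12 + X (T(X) = X + 6*2 = X + 12 = 12 + X)
Q(x) = 4 + x² + 182*x (Q(x) = (x² + 182*x) + (12 - 8) = (x² + 182*x) + 4 = 4 + x² + 182*x)
-26517 + Q(85) = -26517 + (4 + 85² + 182*85) = -26517 + (4 + 7225 + 15470) = -26517 + 22699 = -3818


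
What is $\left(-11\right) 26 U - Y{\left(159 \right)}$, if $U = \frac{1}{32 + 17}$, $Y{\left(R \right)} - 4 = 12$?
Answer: $- \frac{1070}{49} \approx -21.837$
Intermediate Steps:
$Y{\left(R \right)} = 16$ ($Y{\left(R \right)} = 4 + 12 = 16$)
$U = \frac{1}{49} \approx 0.020408$
$\left(-11\right) 26 U - Y{\left(159 \right)} = \left(-11\right) 26 \cdot \frac{1}{49} - 16 = \left(-286\right) \frac{1}{49} - 16 = - \frac{286}{49} - 16 = - \frac{1070}{49}$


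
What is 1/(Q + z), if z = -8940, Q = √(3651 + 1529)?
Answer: -447/3995921 - √1295/39959210 ≈ -0.00011276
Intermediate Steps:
Q = 2*√1295 (Q = √5180 = 2*√1295 ≈ 71.972)
1/(Q + z) = 1/(2*√1295 - 8940) = 1/(-8940 + 2*√1295)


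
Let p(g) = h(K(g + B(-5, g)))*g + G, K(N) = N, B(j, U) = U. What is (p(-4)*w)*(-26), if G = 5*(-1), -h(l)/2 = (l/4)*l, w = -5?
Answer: 15990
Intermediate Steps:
h(l) = -l²/2 (h(l) = -2*l/4*l = -l²/2)
G = -5
p(g) = -5 - 2*g³ (p(g) = (-(g + g)²/2)*g - 5 = (-4*g²/2)*g - 5 = (-2*g²)*g - 5 = -2*g³ - 5 = -5 - 2*g³)
(p(-4)*w)*(-26) = ((-5 - 2*(-4)³)*(-5))*(-26) = ((-5 - 2*(-64))*(-5))*(-26) = ((-5 + 128)*(-5))*(-26) = (123*(-5))*(-26) = -615*(-26) = 15990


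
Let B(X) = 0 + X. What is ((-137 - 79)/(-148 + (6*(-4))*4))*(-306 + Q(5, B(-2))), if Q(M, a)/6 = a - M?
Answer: -18792/61 ≈ -308.07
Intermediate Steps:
B(X) = X
Q(M, a) = -6*M + 6*a (Q(M, a) = 6*(a - M) = -6*M + 6*a)
((-137 - 79)/(-148 + (6*(-4))*4))*(-306 + Q(5, B(-2))) = ((-137 - 79)/(-148 + (6*(-4))*4))*(-306 + (-6*5 + 6*(-2))) = (-216/(-148 - 24*4))*(-306 + (-30 - 12)) = (-216/(-148 - 96))*(-306 - 42) = -216/(-244)*(-348) = -216*(-1/244)*(-348) = (54/61)*(-348) = -18792/61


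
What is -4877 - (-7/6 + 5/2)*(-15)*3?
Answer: -4817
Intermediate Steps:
-4877 - (-7/6 + 5/2)*(-15)*3 = -4877 - (4/3)*(-15)*3 = -4877 - (-20)*3 = -4877 - 1*(-60) = -4877 + 60 = -4817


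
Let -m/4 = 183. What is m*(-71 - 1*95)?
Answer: 121512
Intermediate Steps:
m = -732 (m = -4*183 = -732)
m*(-71 - 1*95) = -732*(-71 - 1*95) = -732*(-71 - 95) = -732*(-166) = 121512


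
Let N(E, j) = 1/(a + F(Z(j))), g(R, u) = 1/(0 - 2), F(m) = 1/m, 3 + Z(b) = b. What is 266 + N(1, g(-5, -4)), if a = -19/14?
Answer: 6104/23 ≈ 265.39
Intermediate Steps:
Z(b) = -3 + b
a = -19/14 (a = -19*1/14 = -19/14 ≈ -1.3571)
g(R, u) = -½ (g(R, u) = 1/(-2) = -½)
N(E, j) = 1/(-19/14 + 1/(-3 + j))
266 + N(1, g(-5, -4)) = 266 + 14*(3 - 1*(-½))/(-71 + 19*(-½)) = 266 + 14*(3 + ½)/(-71 - 19/2) = 266 + 14*(7/2)/(-161/2) = 266 + 14*(-2/161)*(7/2) = 266 - 14/23 = 6104/23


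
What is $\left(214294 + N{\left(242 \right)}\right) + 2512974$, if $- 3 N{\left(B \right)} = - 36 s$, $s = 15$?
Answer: $2727448$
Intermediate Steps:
$N{\left(B \right)} = 180$ ($N{\left(B \right)} = - \frac{\left(-36\right) 15}{3} = \left(- \frac{1}{3}\right) \left(-540\right) = 180$)
$\left(214294 + N{\left(242 \right)}\right) + 2512974 = \left(214294 + 180\right) + 2512974 = 214474 + 2512974 = 2727448$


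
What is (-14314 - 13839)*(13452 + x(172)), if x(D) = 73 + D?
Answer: -385611641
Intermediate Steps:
(-14314 - 13839)*(13452 + x(172)) = (-14314 - 13839)*(13452 + (73 + 172)) = -28153*(13452 + 245) = -28153*13697 = -385611641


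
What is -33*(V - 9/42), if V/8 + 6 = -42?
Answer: 177507/14 ≈ 12679.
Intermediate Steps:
V = -384 (V = -48 + 8*(-42) = -48 - 336 = -384)
-33*(V - 9/42) = -33*(-384 - 9/42) = -33*(-384 - 9*1/42) = -33*(-384 - 3/14) = -33*(-5379/14) = 177507/14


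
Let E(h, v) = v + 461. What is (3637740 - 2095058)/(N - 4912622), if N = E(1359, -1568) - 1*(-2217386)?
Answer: -1542682/2696343 ≈ -0.57214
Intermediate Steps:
E(h, v) = 461 + v
N = 2216279 (N = (461 - 1568) - 1*(-2217386) = -1107 + 2217386 = 2216279)
(3637740 - 2095058)/(N - 4912622) = (3637740 - 2095058)/(2216279 - 4912622) = 1542682/(-2696343) = 1542682*(-1/2696343) = -1542682/2696343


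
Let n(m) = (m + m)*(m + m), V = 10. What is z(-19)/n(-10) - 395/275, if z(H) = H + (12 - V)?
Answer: -6507/4400 ≈ -1.4789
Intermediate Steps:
n(m) = 4*m**2 (n(m) = (2*m)*(2*m) = 4*m**2)
z(H) = 2 + H (z(H) = H + (12 - 1*10) = H + (12 - 10) = H + 2 = 2 + H)
z(-19)/n(-10) - 395/275 = (2 - 19)/((4*(-10)**2)) - 395/275 = -17/(4*100) - 395*1/275 = -17/400 - 79/55 = -6507/4400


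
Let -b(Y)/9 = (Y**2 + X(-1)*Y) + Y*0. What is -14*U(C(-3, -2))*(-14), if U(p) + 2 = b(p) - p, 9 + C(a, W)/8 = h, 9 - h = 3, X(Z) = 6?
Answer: -757736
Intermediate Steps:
h = 6 (h = 9 - 1*3 = 9 - 3 = 6)
C(a, W) = -24 (C(a, W) = -72 + 8*6 = -72 + 48 = -24)
b(Y) = -54*Y - 9*Y**2 (b(Y) = -9*((Y**2 + 6*Y) + Y*0) = -9*((Y**2 + 6*Y) + 0) = -9*(Y**2 + 6*Y) = -54*Y - 9*Y**2)
U(p) = -2 - p - 9*p*(6 + p) (U(p) = -2 + (-9*p*(6 + p) - p) = -2 + (-p - 9*p*(6 + p)) = -2 - p - 9*p*(6 + p))
-14*U(C(-3, -2))*(-14) = -14*(-2 - 1*(-24) - 9*(-24)*(6 - 24))*(-14) = -14*(-2 + 24 - 9*(-24)*(-18))*(-14) = -14*(-2 + 24 - 3888)*(-14) = -14*(-3866)*(-14) = 54124*(-14) = -757736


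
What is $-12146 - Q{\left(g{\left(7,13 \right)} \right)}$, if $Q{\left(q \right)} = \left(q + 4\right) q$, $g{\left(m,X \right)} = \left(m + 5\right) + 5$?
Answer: $-12503$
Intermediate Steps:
$g{\left(m,X \right)} = 10 + m$ ($g{\left(m,X \right)} = \left(5 + m\right) + 5 = 10 + m$)
$Q{\left(q \right)} = q \left(4 + q\right)$ ($Q{\left(q \right)} = \left(4 + q\right) q = q \left(4 + q\right)$)
$-12146 - Q{\left(g{\left(7,13 \right)} \right)} = -12146 - \left(10 + 7\right) \left(4 + \left(10 + 7\right)\right) = -12146 - 17 \left(4 + 17\right) = -12146 - 17 \cdot 21 = -12146 - 357 = -12503$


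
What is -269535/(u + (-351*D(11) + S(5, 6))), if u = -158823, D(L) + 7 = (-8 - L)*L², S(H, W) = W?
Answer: -89845/216863 ≈ -0.41429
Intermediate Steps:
D(L) = -7 + L²*(-8 - L) (D(L) = -7 + (-8 - L)*L² = -7 + L²*(-8 - L))
-269535/(u + (-351*D(11) + S(5, 6))) = -269535/(-158823 + (-351*(-7 - 1*11³ - 8*11²) + 6)) = -269535/(-158823 + (-351*(-7 - 1*1331 - 8*121) + 6)) = -269535/(-158823 + (-351*(-7 - 1331 - 968) + 6)) = -269535/(-158823 + (-351*(-2306) + 6)) = -269535/(-158823 + (809406 + 6)) = -269535/(-158823 + 809412) = -269535/650589 = -269535*1/650589 = -89845/216863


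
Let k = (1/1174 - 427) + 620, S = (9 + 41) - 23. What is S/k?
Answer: 31698/226583 ≈ 0.13990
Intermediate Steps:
S = 27 (S = 50 - 23 = 27)
k = 226583/1174 (k = (1/1174 - 427) + 620 = -501297/1174 + 620 = 226583/1174 ≈ 193.00)
S/k = 27/(226583/1174) = (1174/226583)*27 = 31698/226583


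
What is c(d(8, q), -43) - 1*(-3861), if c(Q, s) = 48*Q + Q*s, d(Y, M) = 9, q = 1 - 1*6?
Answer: 3906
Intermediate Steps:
q = -5 (q = 1 - 6 = -5)
c(d(8, q), -43) - 1*(-3861) = 9*(48 - 43) - 1*(-3861) = 9*5 + 3861 = 45 + 3861 = 3906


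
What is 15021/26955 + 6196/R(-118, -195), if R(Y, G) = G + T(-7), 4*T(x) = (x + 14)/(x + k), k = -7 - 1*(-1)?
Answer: -948029697/30390265 ≈ -31.195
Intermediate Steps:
k = -6 (k = -7 + 1 = -6)
T(x) = (14 + x)/(4*(-6 + x)) (T(x) = ((x + 14)/(x - 6))/4 = ((14 + x)/(-6 + x))/4 = (14 + x)/(4*(-6 + x)))
R(Y, G) = -7/52 + G (R(Y, G) = G + (14 - 7)/(4*(-6 - 7)) = G + (¼)*7/(-13) = G + (¼)*(-1/13)*7 = G - 7/52 = -7/52 + G)
15021/26955 + 6196/R(-118, -195) = 15021/26955 + 6196/(-7/52 - 195) = 15021*(1/26955) + 6196/(-10147/52) = 1669/2995 + 6196*(-52/10147) = 1669/2995 - 322192/10147 = -948029697/30390265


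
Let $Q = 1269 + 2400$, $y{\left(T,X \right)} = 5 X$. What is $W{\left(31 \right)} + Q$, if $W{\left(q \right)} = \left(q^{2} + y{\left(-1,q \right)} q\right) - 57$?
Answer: $9378$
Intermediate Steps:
$W{\left(q \right)} = -57 + 6 q^{2}$ ($W{\left(q \right)} = \left(q^{2} + 5 q q\right) - 57 = \left(q^{2} + 5 q^{2}\right) - 57 = 6 q^{2} - 57 = -57 + 6 q^{2}$)
$Q = 3669$
$W{\left(31 \right)} + Q = \left(-57 + 6 \cdot 31^{2}\right) + 3669 = \left(-57 + 6 \cdot 961\right) + 3669 = \left(-57 + 5766\right) + 3669 = 5709 + 3669 = 9378$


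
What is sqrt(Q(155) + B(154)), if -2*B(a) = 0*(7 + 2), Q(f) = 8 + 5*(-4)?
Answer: 2*I*sqrt(3) ≈ 3.4641*I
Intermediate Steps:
Q(f) = -12 (Q(f) = 8 - 20 = -12)
B(a) = 0 (B(a) = -0*(7 + 2) = -0*9 = -1/2*0 = 0)
sqrt(Q(155) + B(154)) = sqrt(-12 + 0) = sqrt(-12) = 2*I*sqrt(3)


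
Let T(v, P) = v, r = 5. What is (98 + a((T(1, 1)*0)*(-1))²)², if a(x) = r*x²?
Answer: 9604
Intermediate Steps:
a(x) = 5*x²
(98 + a((T(1, 1)*0)*(-1))²)² = (98 + (5*((1*0)*(-1))²)²)² = (98 + (5*(0*(-1))²)²)² = (98 + (5*0²)²)² = (98 + (5*0)²)² = (98 + 0²)² = (98 + 0)² = 98² = 9604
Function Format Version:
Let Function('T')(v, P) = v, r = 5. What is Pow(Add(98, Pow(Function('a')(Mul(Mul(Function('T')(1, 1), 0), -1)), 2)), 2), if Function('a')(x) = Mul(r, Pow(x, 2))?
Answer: 9604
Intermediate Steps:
Function('a')(x) = Mul(5, Pow(x, 2))
Pow(Add(98, Pow(Function('a')(Mul(Mul(Function('T')(1, 1), 0), -1)), 2)), 2) = Pow(Add(98, Pow(Mul(5, Pow(Mul(Mul(1, 0), -1), 2)), 2)), 2) = Pow(Add(98, Pow(Mul(5, Pow(Mul(0, -1), 2)), 2)), 2) = Pow(Add(98, Pow(Mul(5, Pow(0, 2)), 2)), 2) = Pow(Add(98, Pow(Mul(5, 0), 2)), 2) = Pow(Add(98, Pow(0, 2)), 2) = Pow(Add(98, 0), 2) = Pow(98, 2) = 9604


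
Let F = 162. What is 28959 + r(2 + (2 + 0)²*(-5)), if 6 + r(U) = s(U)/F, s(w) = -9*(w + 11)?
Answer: 521161/18 ≈ 28953.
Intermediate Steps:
s(w) = -99 - 9*w (s(w) = -9*(11 + w) = -99 - 9*w)
r(U) = -119/18 - U/18 (r(U) = -6 + (-99 - 9*U)/162 = -6 + (-99 - 9*U)*(1/162) = -6 + (-11/18 - U/18) = -119/18 - U/18)
28959 + r(2 + (2 + 0)²*(-5)) = 28959 + (-119/18 - (2 + (2 + 0)²*(-5))/18) = 28959 + (-119/18 - (2 + 2²*(-5))/18) = 28959 + (-119/18 - (2 + 4*(-5))/18) = 28959 + (-119/18 - (2 - 20)/18) = 28959 + (-119/18 - 1/18*(-18)) = 28959 + (-119/18 + 1) = 28959 - 101/18 = 521161/18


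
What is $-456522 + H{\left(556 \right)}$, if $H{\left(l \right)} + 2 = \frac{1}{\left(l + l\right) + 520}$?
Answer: $- \frac{745047167}{1632} \approx -4.5652 \cdot 10^{5}$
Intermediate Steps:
$H{\left(l \right)} = -2 + \frac{1}{520 + 2 l}$ ($H{\left(l \right)} = -2 + \frac{1}{\left(l + l\right) + 520} = -2 + \frac{1}{2 l + 520} = -2 + \frac{1}{520 + 2 l}$)
$-456522 + H{\left(556 \right)} = -456522 + \frac{-1039 - 2224}{2 \left(260 + 556\right)} = -456522 + \frac{-1039 - 2224}{2 \cdot 816} = -456522 + \frac{1}{2} \cdot \frac{1}{816} \left(-3263\right) = -456522 - \frac{3263}{1632} = - \frac{745047167}{1632}$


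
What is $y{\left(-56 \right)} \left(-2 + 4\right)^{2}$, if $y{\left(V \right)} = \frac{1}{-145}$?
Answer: $- \frac{4}{145} \approx -0.027586$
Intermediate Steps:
$y{\left(V \right)} = - \frac{1}{145}$
$y{\left(-56 \right)} \left(-2 + 4\right)^{2} = - \frac{\left(-2 + 4\right)^{2}}{145} = - \frac{2^{2}}{145} = \left(- \frac{1}{145}\right) 4 = - \frac{4}{145}$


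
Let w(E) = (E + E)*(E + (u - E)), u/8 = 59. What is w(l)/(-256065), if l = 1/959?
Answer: -944/245566335 ≈ -3.8442e-6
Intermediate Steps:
u = 472 (u = 8*59 = 472)
l = 1/959 ≈ 0.0010428
w(E) = 944*E (w(E) = (E + E)*(E + (472 - E)) = (2*E)*472 = 944*E)
w(l)/(-256065) = (944*(1/959))/(-256065) = (944/959)*(-1/256065) = -944/245566335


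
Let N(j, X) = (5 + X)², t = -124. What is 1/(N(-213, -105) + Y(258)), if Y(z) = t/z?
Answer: 129/1289938 ≈ 0.00010000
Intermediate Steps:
Y(z) = -124/z
1/(N(-213, -105) + Y(258)) = 1/((5 - 105)² - 124/258) = 1/((-100)² - 124*1/258) = 1/(10000 - 62/129) = 1/(1289938/129) = 129/1289938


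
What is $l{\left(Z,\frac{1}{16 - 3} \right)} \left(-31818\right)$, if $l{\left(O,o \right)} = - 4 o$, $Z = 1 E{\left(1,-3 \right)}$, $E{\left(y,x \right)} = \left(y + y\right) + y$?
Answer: $\frac{127272}{13} \approx 9790.2$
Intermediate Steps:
$E{\left(y,x \right)} = 3 y$ ($E{\left(y,x \right)} = 2 y + y = 3 y$)
$Z = 3$ ($Z = 1 \cdot 3 \cdot 1 = 1 \cdot 3 = 3$)
$l{\left(Z,\frac{1}{16 - 3} \right)} \left(-31818\right) = - \frac{4}{16 - 3} \left(-31818\right) = - \frac{4}{13} \left(-31818\right) = \left(-4\right) \frac{1}{13} \left(-31818\right) = \left(- \frac{4}{13}\right) \left(-31818\right) = \frac{127272}{13}$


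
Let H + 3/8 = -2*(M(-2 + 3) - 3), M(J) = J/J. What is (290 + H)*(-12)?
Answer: -7047/2 ≈ -3523.5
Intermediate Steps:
M(J) = 1
H = 29/8 (H = -3/8 - 2*(1 - 3) = -3/8 - 2*(-2) = -3/8 + 4 = 29/8 ≈ 3.6250)
(290 + H)*(-12) = (290 + 29/8)*(-12) = (2349/8)*(-12) = -7047/2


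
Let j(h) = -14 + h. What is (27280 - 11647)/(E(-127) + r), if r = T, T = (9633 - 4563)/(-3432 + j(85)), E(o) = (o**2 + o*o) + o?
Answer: 52542513/107987221 ≈ 0.48656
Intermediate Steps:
E(o) = o + 2*o**2 (E(o) = (o**2 + o**2) + o = 2*o**2 + o = o + 2*o**2)
T = -5070/3361 (T = (9633 - 4563)/(-3432 + (-14 + 85)) = 5070/(-3432 + 71) = 5070/(-3361) = 5070*(-1/3361) = -5070/3361 ≈ -1.5085)
r = -5070/3361 ≈ -1.5085
(27280 - 11647)/(E(-127) + r) = (27280 - 11647)/(-127*(1 + 2*(-127)) - 5070/3361) = 15633/(-127*(1 - 254) - 5070/3361) = 15633/(-127*(-253) - 5070/3361) = 15633/(32131 - 5070/3361) = 15633/(107987221/3361) = 15633*(3361/107987221) = 52542513/107987221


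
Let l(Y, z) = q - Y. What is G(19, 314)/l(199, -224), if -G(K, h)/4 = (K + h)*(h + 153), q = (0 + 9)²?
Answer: 311022/59 ≈ 5271.6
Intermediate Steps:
q = 81 (q = 9² = 81)
l(Y, z) = 81 - Y
G(K, h) = -4*(153 + h)*(K + h) (G(K, h) = -4*(K + h)*(h + 153) = -4*(K + h)*(153 + h) = -4*(153 + h)*(K + h))
G(19, 314)/l(199, -224) = (-612*19 - 612*314 - 4*314² - 4*19*314)/(81 - 1*199) = (-11628 - 192168 - 4*98596 - 23864)/(81 - 199) = (-11628 - 192168 - 394384 - 23864)/(-118) = -622044*(-1/118) = 311022/59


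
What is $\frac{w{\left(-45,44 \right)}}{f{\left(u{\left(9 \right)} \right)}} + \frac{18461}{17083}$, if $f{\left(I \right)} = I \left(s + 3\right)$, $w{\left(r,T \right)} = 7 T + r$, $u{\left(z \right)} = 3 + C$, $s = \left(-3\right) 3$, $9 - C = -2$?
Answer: $- \frac{2942105}{1434972} \approx -2.0503$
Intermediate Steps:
$C = 11$ ($C = 9 - -2 = 9 + 2 = 11$)
$s = -9$
$u{\left(z \right)} = 14$ ($u{\left(z \right)} = 3 + 11 = 14$)
$w{\left(r,T \right)} = r + 7 T$
$f{\left(I \right)} = - 6 I$ ($f{\left(I \right)} = I \left(-9 + 3\right) = I \left(-6\right) = - 6 I$)
$\frac{w{\left(-45,44 \right)}}{f{\left(u{\left(9 \right)} \right)}} + \frac{18461}{17083} = \frac{-45 + 7 \cdot 44}{\left(-6\right) 14} + \frac{18461}{17083} = \frac{-45 + 308}{-84} + 18461 \cdot \frac{1}{17083} = 263 \left(- \frac{1}{84}\right) + \frac{18461}{17083} = - \frac{263}{84} + \frac{18461}{17083} = - \frac{2942105}{1434972}$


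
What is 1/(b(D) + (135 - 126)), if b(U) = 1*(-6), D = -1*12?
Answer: 1/3 ≈ 0.33333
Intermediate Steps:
D = -12
b(U) = -6
1/(b(D) + (135 - 126)) = 1/(-6 + (135 - 126)) = 1/(-6 + 9) = 1/3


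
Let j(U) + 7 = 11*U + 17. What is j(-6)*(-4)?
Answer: 224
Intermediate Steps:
j(U) = 10 + 11*U (j(U) = -7 + (11*U + 17) = -7 + (17 + 11*U) = 10 + 11*U)
j(-6)*(-4) = (10 + 11*(-6))*(-4) = (10 - 66)*(-4) = -56*(-4) = 224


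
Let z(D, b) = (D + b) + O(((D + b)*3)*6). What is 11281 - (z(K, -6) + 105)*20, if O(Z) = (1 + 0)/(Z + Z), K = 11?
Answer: 81728/9 ≈ 9080.9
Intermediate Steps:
O(Z) = 1/(2*Z)
z(D, b) = D + b + 1/(2*(18*D + 18*b)) (z(D, b) = (D + b) + 1/(2*((((D + b)*3)*6))) = (D + b) + 1/(2*(((3*D + 3*b)*6))) = (D + b) + 1/(2*(18*D + 18*b)) = D + b + 1/(2*(18*D + 18*b)))
11281 - (z(K, -6) + 105)*20 = 11281 - ((1/36 + (11 - 6)²)/(11 - 6) + 105)*20 = 11281 - ((1/36 + 5²)/5 + 105)*20 = 11281 - ((1/36 + 25)/5 + 105)*20 = 11281 - ((⅕)*(901/36) + 105)*20 = 11281 - (901/180 + 105)*20 = 11281 - 19801*20/180 = 11281 - 1*19801/9 = 11281 - 19801/9 = 81728/9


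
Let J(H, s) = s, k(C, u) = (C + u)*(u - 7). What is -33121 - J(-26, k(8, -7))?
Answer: -33107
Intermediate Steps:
k(C, u) = (-7 + u)*(C + u) (k(C, u) = (C + u)*(-7 + u) = (-7 + u)*(C + u))
-33121 - J(-26, k(8, -7)) = -33121 - ((-7)² - 7*8 - 7*(-7) + 8*(-7)) = -33121 - (49 - 56 + 49 - 56) = -33121 - 1*(-14) = -33121 + 14 = -33107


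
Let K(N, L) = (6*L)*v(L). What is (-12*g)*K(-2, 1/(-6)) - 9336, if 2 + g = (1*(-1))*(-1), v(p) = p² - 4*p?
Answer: -28033/3 ≈ -9344.3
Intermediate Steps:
g = -1 (g = -2 + (1*(-1))*(-1) = -2 - 1*(-1) = -2 + 1 = -1)
K(N, L) = 6*L²*(-4 + L) (K(N, L) = (6*L)*(L*(-4 + L)) = 6*L²*(-4 + L))
(-12*g)*K(-2, 1/(-6)) - 9336 = (-12*(-1))*(6*(1/(-6))²*(-4 + 1/(-6))) - 9336 = 12*(6*(-⅙)²*(-4 - ⅙)) - 9336 = 12*(6*(1/36)*(-25/6)) - 9336 = 12*(-25/36) - 9336 = -25/3 - 9336 = -28033/3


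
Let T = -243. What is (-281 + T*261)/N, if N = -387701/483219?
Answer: 30782983176/387701 ≈ 79399.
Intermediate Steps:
N = -387701/483219 (N = -387701*1/483219 = -387701/483219 ≈ -0.80233)
(-281 + T*261)/N = (-281 - 243*261)/(-387701/483219) = (-281 - 63423)*(-483219/387701) = -63704*(-483219/387701) = 30782983176/387701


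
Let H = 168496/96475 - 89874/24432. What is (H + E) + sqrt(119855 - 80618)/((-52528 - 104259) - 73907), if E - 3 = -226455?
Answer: -88961566665713/392846200 - sqrt(39237)/230694 ≈ -2.2645e+5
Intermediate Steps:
E = -226452 (E = 3 - 226455 = -226452)
H = -758983313/392846200 (H = 168496*(1/96475) - 89874*1/24432 = 168496/96475 - 14979/4072 = -758983313/392846200 ≈ -1.9320)
(H + E) + sqrt(119855 - 80618)/((-52528 - 104259) - 73907) = (-758983313/392846200 - 226452) + sqrt(119855 - 80618)/((-52528 - 104259) - 73907) = -88961566665713/392846200 + sqrt(39237)/(-156787 - 73907) = -88961566665713/392846200 + sqrt(39237)/(-230694) = -88961566665713/392846200 + sqrt(39237)*(-1/230694) = -88961566665713/392846200 - sqrt(39237)/230694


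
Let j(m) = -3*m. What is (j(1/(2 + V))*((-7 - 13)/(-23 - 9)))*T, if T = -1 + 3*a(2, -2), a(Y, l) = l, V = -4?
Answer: -105/16 ≈ -6.5625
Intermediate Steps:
T = -7 (T = -1 + 3*(-2) = -1 - 6 = -7)
(j(1/(2 + V))*((-7 - 13)/(-23 - 9)))*T = ((-3/(2 - 4))*((-7 - 13)/(-23 - 9)))*(-7) = ((-3/(-2))*(-20/(-32)))*(-7) = ((-3*(-½))*(-20*(-1/32)))*(-7) = ((3/2)*(5/8))*(-7) = (15/16)*(-7) = -105/16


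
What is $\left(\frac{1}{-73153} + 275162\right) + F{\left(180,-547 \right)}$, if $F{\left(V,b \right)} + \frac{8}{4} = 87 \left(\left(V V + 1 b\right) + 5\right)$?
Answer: $\frac{222882999317}{73153} \approx 3.0468 \cdot 10^{6}$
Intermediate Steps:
$F{\left(V,b \right)} = 433 + 87 b + 87 V^{2}$ ($F{\left(V,b \right)} = -2 + 87 \left(\left(V V + 1 b\right) + 5\right) = -2 + 87 \left(\left(V^{2} + b\right) + 5\right) = -2 + 87 \left(\left(b + V^{2}\right) + 5\right) = -2 + 87 \left(5 + b + V^{2}\right) = -2 + \left(435 + 87 b + 87 V^{2}\right) = 433 + 87 b + 87 V^{2}$)
$\left(\frac{1}{-73153} + 275162\right) + F{\left(180,-547 \right)} = \left(\frac{1}{-73153} + 275162\right) + \left(433 + 87 \left(-547\right) + 87 \cdot 180^{2}\right) = \left(- \frac{1}{73153} + 275162\right) + \left(433 - 47589 + 87 \cdot 32400\right) = \frac{20128925785}{73153} + \left(433 - 47589 + 2818800\right) = \frac{20128925785}{73153} + 2771644 = \frac{222882999317}{73153}$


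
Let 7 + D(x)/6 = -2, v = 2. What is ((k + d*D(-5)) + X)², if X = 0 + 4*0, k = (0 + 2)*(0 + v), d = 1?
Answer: 2500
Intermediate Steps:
D(x) = -54 (D(x) = -42 + 6*(-2) = -42 - 12 = -54)
k = 4 (k = (0 + 2)*(0 + 2) = 2*2 = 4)
X = 0 (X = 0 + 0 = 0)
((k + d*D(-5)) + X)² = ((4 + 1*(-54)) + 0)² = ((4 - 54) + 0)² = (-50 + 0)² = (-50)² = 2500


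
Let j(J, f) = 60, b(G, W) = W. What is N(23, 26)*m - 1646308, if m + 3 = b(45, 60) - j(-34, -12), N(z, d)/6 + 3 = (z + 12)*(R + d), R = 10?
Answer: -1668934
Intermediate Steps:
N(z, d) = -18 + 6*(10 + d)*(12 + z) (N(z, d) = -18 + 6*((z + 12)*(10 + d)) = -18 + 6*((12 + z)*(10 + d)) = -18 + 6*((10 + d)*(12 + z)) = -18 + 6*(10 + d)*(12 + z))
m = -3 (m = -3 + (60 - 1*60) = -3 + (60 - 60) = -3 + 0 = -3)
N(23, 26)*m - 1646308 = (702 + 60*23 + 72*26 + 6*26*23)*(-3) - 1646308 = (702 + 1380 + 1872 + 3588)*(-3) - 1646308 = 7542*(-3) - 1646308 = -22626 - 1646308 = -1668934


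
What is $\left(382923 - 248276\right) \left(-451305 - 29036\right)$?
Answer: $-64676474627$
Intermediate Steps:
$\left(382923 - 248276\right) \left(-451305 - 29036\right) = 134647 \left(-480341\right) = -64676474627$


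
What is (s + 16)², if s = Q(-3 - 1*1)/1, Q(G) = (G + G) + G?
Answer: 16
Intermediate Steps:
Q(G) = 3*G (Q(G) = 2*G + G = 3*G)
s = -12 (s = (3*(-3 - 1*1))/1 = (3*(-3 - 1))*1 = (3*(-4))*1 = -12*1 = -12)
(s + 16)² = (-12 + 16)² = 4² = 16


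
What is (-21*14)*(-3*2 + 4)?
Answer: 588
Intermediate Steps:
(-21*14)*(-3*2 + 4) = -294*(-6 + 4) = -294*(-2) = 588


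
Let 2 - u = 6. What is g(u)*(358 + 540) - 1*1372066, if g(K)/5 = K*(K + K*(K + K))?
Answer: -1874946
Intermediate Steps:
u = -4 (u = 2 - 1*6 = 2 - 6 = -4)
g(K) = 5*K*(K + 2*K**2) (g(K) = 5*(K*(K + K*(K + K))) = 5*(K*(K + K*(2*K))) = 5*(K*(K + 2*K**2)) = 5*K*(K + 2*K**2))
g(u)*(358 + 540) - 1*1372066 = ((-4)**2*(5 + 10*(-4)))*(358 + 540) - 1*1372066 = (16*(5 - 40))*898 - 1372066 = (16*(-35))*898 - 1372066 = -560*898 - 1372066 = -502880 - 1372066 = -1874946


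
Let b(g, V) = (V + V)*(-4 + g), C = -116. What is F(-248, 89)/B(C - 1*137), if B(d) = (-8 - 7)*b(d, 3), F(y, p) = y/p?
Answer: -124/1029285 ≈ -0.00012047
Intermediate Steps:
b(g, V) = 2*V*(-4 + g) (b(g, V) = (2*V)*(-4 + g) = 2*V*(-4 + g))
B(d) = 360 - 90*d (B(d) = (-8 - 7)*(2*3*(-4 + d)) = -15*(-24 + 6*d) = 360 - 90*d)
F(-248, 89)/B(C - 1*137) = (-248/89)/(360 - 90*(-116 - 1*137)) = (-248*1/89)/(360 - 90*(-116 - 137)) = -248/(89*(360 - 90*(-253))) = -248/(89*(360 + 22770)) = -248/89/23130 = -248/89*1/23130 = -124/1029285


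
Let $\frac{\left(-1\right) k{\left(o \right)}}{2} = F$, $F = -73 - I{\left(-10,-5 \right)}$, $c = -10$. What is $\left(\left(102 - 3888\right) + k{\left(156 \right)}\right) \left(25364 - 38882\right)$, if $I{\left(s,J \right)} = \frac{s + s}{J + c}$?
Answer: $49169472$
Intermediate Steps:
$I{\left(s,J \right)} = \frac{2 s}{-10 + J}$ ($I{\left(s,J \right)} = \frac{s + s}{J - 10} = \frac{2 s}{-10 + J}$)
$F = - \frac{223}{3}$ ($F = -73 - 2 \left(-10\right) \frac{1}{-10 - 5} = -73 - 2 \left(-10\right) \frac{1}{-15} = -73 - 2 \left(-10\right) \left(- \frac{1}{15}\right) = -73 - \frac{4}{3} = - \frac{223}{3} \approx -74.333$)
$k{\left(o \right)} = \frac{446}{3}$ ($k{\left(o \right)} = \left(-2\right) \left(- \frac{223}{3}\right) = \frac{446}{3}$)
$\left(\left(102 - 3888\right) + k{\left(156 \right)}\right) \left(25364 - 38882\right) = \left(\left(102 - 3888\right) + \frac{446}{3}\right) \left(25364 - 38882\right) = \left(\left(102 - 3888\right) + \frac{446}{3}\right) \left(-13518\right) = \left(-3786 + \frac{446}{3}\right) \left(-13518\right) = \left(- \frac{10912}{3}\right) \left(-13518\right) = 49169472$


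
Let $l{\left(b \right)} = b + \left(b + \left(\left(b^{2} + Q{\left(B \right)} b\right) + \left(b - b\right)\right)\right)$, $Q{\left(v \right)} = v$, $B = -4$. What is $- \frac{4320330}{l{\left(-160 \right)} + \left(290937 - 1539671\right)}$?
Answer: $\frac{2160165}{611407} \approx 3.5331$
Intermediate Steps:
$l{\left(b \right)} = b^{2} - 2 b$ ($l{\left(b \right)} = b + \left(b + \left(\left(b^{2} - 4 b\right) + \left(b - b\right)\right)\right) = b + \left(b + \left(\left(b^{2} - 4 b\right) + 0\right)\right) = b + \left(b + \left(b^{2} - 4 b\right)\right) = b + \left(b^{2} - 3 b\right) = b^{2} - 2 b$)
$- \frac{4320330}{l{\left(-160 \right)} + \left(290937 - 1539671\right)} = - \frac{4320330}{- 160 \left(-2 - 160\right) + \left(290937 - 1539671\right)} = - \frac{4320330}{\left(-160\right) \left(-162\right) + \left(290937 - 1539671\right)} = - \frac{4320330}{25920 - 1248734} = - \frac{4320330}{-1222814} = \left(-4320330\right) \left(- \frac{1}{1222814}\right) = \frac{2160165}{611407}$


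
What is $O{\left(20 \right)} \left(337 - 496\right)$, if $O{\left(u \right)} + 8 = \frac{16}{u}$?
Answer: $\frac{5724}{5} \approx 1144.8$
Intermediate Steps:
$O{\left(u \right)} = -8 + \frac{16}{u}$
$O{\left(20 \right)} \left(337 - 496\right) = \left(-8 + \frac{16}{20}\right) \left(337 - 496\right) = \left(-8 + 16 \cdot \frac{1}{20}\right) \left(-159\right) = \left(-8 + \frac{4}{5}\right) \left(-159\right) = \left(- \frac{36}{5}\right) \left(-159\right) = \frac{5724}{5}$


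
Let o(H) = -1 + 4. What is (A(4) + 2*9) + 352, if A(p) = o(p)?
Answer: 373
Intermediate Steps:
o(H) = 3
A(p) = 3
(A(4) + 2*9) + 352 = (3 + 2*9) + 352 = (3 + 18) + 352 = 21 + 352 = 373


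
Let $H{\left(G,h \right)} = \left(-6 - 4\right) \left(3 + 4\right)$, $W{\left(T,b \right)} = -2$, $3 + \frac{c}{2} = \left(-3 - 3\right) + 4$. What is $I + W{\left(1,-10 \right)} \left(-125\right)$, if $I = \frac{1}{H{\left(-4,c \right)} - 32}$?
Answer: $\frac{25499}{102} \approx 249.99$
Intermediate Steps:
$c = -10$ ($c = -6 + 2 \left(\left(-3 - 3\right) + 4\right) = -6 + 2 \left(-6 + 4\right) = -6 + 2 \left(-2\right) = -6 - 4 = -10$)
$H{\left(G,h \right)} = -70$ ($H{\left(G,h \right)} = \left(-10\right) 7 = -70$)
$I = - \frac{1}{102}$ ($I = \frac{1}{-70 - 32} = \frac{1}{-102} = - \frac{1}{102} \approx -0.0098039$)
$I + W{\left(1,-10 \right)} \left(-125\right) = - \frac{1}{102} - -250 = - \frac{1}{102} + 250 = \frac{25499}{102}$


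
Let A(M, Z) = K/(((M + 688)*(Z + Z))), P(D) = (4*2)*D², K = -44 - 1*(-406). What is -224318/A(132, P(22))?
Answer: -712218622720/181 ≈ -3.9349e+9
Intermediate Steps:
K = 362 (K = -44 + 406 = 362)
P(D) = 8*D²
A(M, Z) = 181/(Z*(688 + M)) (A(M, Z) = 362/(((M + 688)*(Z + Z))) = 362/(((688 + M)*(2*Z))) = 362/((2*Z*(688 + M))) = 362*(1/(2*Z*(688 + M))) = 181/(Z*(688 + M)))
-224318/A(132, P(22)) = -224318/(181/(((8*22²))*(688 + 132))) = -224318/(181/((8*484)*820)) = -224318/(181*(1/820)/3872) = -224318/(181*(1/3872)*(1/820)) = -224318/181/3175040 = -224318*3175040/181 = -712218622720/181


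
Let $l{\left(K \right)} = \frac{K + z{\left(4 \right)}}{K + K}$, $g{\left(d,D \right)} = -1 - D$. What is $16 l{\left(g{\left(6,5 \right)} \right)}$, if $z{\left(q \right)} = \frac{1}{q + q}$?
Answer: $\frac{47}{6} \approx 7.8333$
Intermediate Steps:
$z{\left(q \right)} = \frac{1}{2 q}$
$l{\left(K \right)} = \frac{\frac{1}{8} + K}{2 K}$ ($l{\left(K \right)} = \frac{K + \frac{1}{2 \cdot 4}}{K + K} = \frac{K + \frac{1}{2} \cdot \frac{1}{4}}{2 K} = \left(K + \frac{1}{8}\right) \frac{1}{2 K} = \left(\frac{1}{8} + K\right) \frac{1}{2 K} = \frac{\frac{1}{8} + K}{2 K}$)
$16 l{\left(g{\left(6,5 \right)} \right)} = 16 \frac{1 + 8 \left(-1 - 5\right)}{16 \left(-1 - 5\right)} = 16 \frac{1 + 8 \left(-6\right)}{16 \left(-6\right)} = 16 \cdot \frac{1}{16} \left(- \frac{1}{6}\right) \left(1 - 48\right) = 16 \cdot \frac{1}{16} \left(- \frac{1}{6}\right) \left(-47\right) = 16 \cdot \frac{47}{96} = \frac{47}{6}$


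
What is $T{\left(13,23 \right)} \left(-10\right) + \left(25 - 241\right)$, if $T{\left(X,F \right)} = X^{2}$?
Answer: $-1906$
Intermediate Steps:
$T{\left(13,23 \right)} \left(-10\right) + \left(25 - 241\right) = 13^{2} \left(-10\right) + \left(25 - 241\right) = 169 \left(-10\right) - 216 = -1690 - 216 = -1906$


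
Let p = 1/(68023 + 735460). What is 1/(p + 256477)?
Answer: 803483/206074909392 ≈ 3.8990e-6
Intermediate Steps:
p = 1/803483 ≈ 1.2446e-6
1/(p + 256477) = 1/(1/803483 + 256477) = 1/(206074909392/803483) = 803483/206074909392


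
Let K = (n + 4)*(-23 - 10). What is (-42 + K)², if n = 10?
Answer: 254016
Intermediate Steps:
K = -462 (K = (10 + 4)*(-23 - 10) = 14*(-33) = -462)
(-42 + K)² = (-42 - 462)² = (-504)² = 254016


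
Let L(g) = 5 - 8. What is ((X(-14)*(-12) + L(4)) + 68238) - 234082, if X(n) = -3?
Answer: -165811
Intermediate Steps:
L(g) = -3
((X(-14)*(-12) + L(4)) + 68238) - 234082 = ((-3*(-12) - 3) + 68238) - 234082 = ((36 - 3) + 68238) - 234082 = (33 + 68238) - 234082 = 68271 - 234082 = -165811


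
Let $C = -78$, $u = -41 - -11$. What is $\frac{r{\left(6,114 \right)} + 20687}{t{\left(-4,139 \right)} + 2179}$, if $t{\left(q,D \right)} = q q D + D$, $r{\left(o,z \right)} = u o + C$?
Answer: $\frac{20429}{4542} \approx 4.4978$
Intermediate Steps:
$u = -30$ ($u = -41 + 11 = -30$)
$r{\left(o,z \right)} = -78 - 30 o$ ($r{\left(o,z \right)} = - 30 o - 78 = -78 - 30 o$)
$t{\left(q,D \right)} = D + D q^{2}$ ($t{\left(q,D \right)} = q^{2} D + D = D q^{2} + D = D + D q^{2}$)
$\frac{r{\left(6,114 \right)} + 20687}{t{\left(-4,139 \right)} + 2179} = \frac{\left(-78 - 180\right) + 20687}{139 \left(1 + \left(-4\right)^{2}\right) + 2179} = \frac{\left(-78 - 180\right) + 20687}{139 \left(1 + 16\right) + 2179} = \frac{-258 + 20687}{139 \cdot 17 + 2179} = \frac{20429}{2363 + 2179} = \frac{20429}{4542}$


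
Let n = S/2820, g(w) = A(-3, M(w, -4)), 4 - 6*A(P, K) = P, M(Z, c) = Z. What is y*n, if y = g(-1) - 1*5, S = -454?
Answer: 5221/8460 ≈ 0.61714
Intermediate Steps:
A(P, K) = ⅔ - P/6
g(w) = 7/6 (g(w) = ⅔ - ⅙*(-3) = ⅔ + ½ = 7/6)
n = -227/1410 (n = -454/2820 = -454*1/2820 = -227/1410 ≈ -0.16099)
y = -23/6 (y = 7/6 - 1*5 = 7/6 - 5 = -23/6 ≈ -3.8333)
y*n = -23/6*(-227/1410) = 5221/8460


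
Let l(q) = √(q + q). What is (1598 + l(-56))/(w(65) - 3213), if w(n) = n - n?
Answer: -94/189 - 4*I*√7/3213 ≈ -0.49735 - 0.0032938*I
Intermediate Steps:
l(q) = √2*√q (l(q) = √(2*q) = √2*√q)
w(n) = 0
(1598 + l(-56))/(w(65) - 3213) = (1598 + √2*√(-56))/(0 - 3213) = (1598 + √2*(2*I*√14))/(-3213) = (1598 + 4*I*√7)*(-1/3213) = -94/189 - 4*I*√7/3213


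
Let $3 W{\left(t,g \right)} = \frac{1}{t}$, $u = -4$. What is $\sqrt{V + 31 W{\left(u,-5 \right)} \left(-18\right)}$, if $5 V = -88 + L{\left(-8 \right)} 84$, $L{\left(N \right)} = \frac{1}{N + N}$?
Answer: $\frac{\sqrt{2785}}{10} \approx 5.2773$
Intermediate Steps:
$L{\left(N \right)} = \frac{1}{2 N}$
$V = - \frac{373}{20}$ ($V = \frac{-88 + \frac{1}{2 \left(-8\right)} 84}{5} = \frac{-88 + \frac{1}{2} \left(- \frac{1}{8}\right) 84}{5} = \frac{-88 - \frac{21}{4}}{5} = \frac{1}{5} \left(- \frac{373}{4}\right) = - \frac{373}{20} \approx -18.65$)
$W{\left(t,g \right)} = \frac{1}{3 t}$
$\sqrt{V + 31 W{\left(u,-5 \right)} \left(-18\right)} = \sqrt{- \frac{373}{20} + 31 \frac{1}{3 \left(-4\right)} \left(-18\right)} = \sqrt{- \frac{373}{20} + 31 \cdot \frac{1}{3} \left(- \frac{1}{4}\right) \left(-18\right)} = \sqrt{- \frac{373}{20} + 31 \left(- \frac{1}{12}\right) \left(-18\right)} = \sqrt{- \frac{373}{20} - - \frac{93}{2}} = \sqrt{- \frac{373}{20} + \frac{93}{2}} = \sqrt{\frac{557}{20}} = \frac{\sqrt{2785}}{10}$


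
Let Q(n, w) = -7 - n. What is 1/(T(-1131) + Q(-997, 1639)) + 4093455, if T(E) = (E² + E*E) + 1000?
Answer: 10480521957961/2560312 ≈ 4.0935e+6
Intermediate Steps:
T(E) = 1000 + 2*E² (T(E) = (E² + E²) + 1000 = 2*E² + 1000 = 1000 + 2*E²)
1/(T(-1131) + Q(-997, 1639)) + 4093455 = 1/((1000 + 2*(-1131)²) + (-7 - 1*(-997))) + 4093455 = 1/((1000 + 2*1279161) + (-7 + 997)) + 4093455 = 1/((1000 + 2558322) + 990) + 4093455 = 1/(2559322 + 990) + 4093455 = 1/2560312 + 4093455 = 10480521957961/2560312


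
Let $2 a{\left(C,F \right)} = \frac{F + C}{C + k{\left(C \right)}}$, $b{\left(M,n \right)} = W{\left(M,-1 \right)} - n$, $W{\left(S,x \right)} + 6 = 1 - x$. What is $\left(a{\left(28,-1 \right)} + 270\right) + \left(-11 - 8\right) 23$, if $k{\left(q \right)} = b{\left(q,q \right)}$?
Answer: $- \frac{1363}{8} \approx -170.38$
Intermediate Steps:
$W{\left(S,x \right)} = -5 - x$ ($W{\left(S,x \right)} = -6 - \left(-1 + x\right) = -5 - x$)
$b{\left(M,n \right)} = -4 - n$ ($b{\left(M,n \right)} = \left(-5 - -1\right) - n = \left(-5 + 1\right) - n = -4 - n$)
$k{\left(q \right)} = -4 - q$
$a{\left(C,F \right)} = - \frac{C}{8} - \frac{F}{8}$ ($a{\left(C,F \right)} = \frac{\left(F + C\right) \frac{1}{C - \left(4 + C\right)}}{2} = \frac{\left(C + F\right) \frac{1}{-4}}{2} = \frac{\left(C + F\right) \left(- \frac{1}{4}\right)}{2} = \frac{- \frac{C}{4} - \frac{F}{4}}{2} = - \frac{C}{8} - \frac{F}{8}$)
$\left(a{\left(28,-1 \right)} + 270\right) + \left(-11 - 8\right) 23 = \left(\left(\left(- \frac{1}{8}\right) 28 - - \frac{1}{8}\right) + 270\right) + \left(-11 - 8\right) 23 = \left(\left(- \frac{7}{2} + \frac{1}{8}\right) + 270\right) - 437 = \left(- \frac{27}{8} + 270\right) - 437 = \frac{2133}{8} - 437 = - \frac{1363}{8}$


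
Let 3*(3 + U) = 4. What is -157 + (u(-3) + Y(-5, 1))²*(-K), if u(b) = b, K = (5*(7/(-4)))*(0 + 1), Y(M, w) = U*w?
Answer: 302/9 ≈ 33.556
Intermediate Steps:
U = -5/3 (U = -3 + (⅓)*4 = -3 + 4/3 = -5/3 ≈ -1.6667)
Y(M, w) = -5*w/3
K = -35/4 (K = (5*(7*(-¼)))*1 = (5*(-7/4))*1 = -35/4*1 = -35/4 ≈ -8.7500)
-157 + (u(-3) + Y(-5, 1))²*(-K) = -157 + (-3 - 5/3*1)²*(-1*(-35/4)) = -157 + (-3 - 5/3)²*(35/4) = -157 + (-14/3)²*(35/4) = -157 + (196/9)*(35/4) = -157 + 1715/9 = 302/9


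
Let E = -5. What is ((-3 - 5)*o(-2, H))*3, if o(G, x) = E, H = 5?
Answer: 120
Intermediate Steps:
o(G, x) = -5
((-3 - 5)*o(-2, H))*3 = ((-3 - 5)*(-5))*3 = -8*(-5)*3 = 40*3 = 120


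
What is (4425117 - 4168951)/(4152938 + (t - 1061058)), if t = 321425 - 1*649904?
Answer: 256166/2763401 ≈ 0.092700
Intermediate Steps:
t = -328479 (t = 321425 - 649904 = -328479)
(4425117 - 4168951)/(4152938 + (t - 1061058)) = (4425117 - 4168951)/(4152938 + (-328479 - 1061058)) = 256166/(4152938 - 1389537) = 256166/2763401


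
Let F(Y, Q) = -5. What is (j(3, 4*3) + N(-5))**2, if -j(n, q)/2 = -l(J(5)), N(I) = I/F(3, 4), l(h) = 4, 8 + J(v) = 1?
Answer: 81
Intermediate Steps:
J(v) = -7 (J(v) = -8 + 1 = -7)
N(I) = -I/5 (N(I) = I/(-5) = I*(-1/5) = -I/5)
j(n, q) = 8 (j(n, q) = -(-2)*4 = -2*(-4) = 8)
(j(3, 4*3) + N(-5))**2 = (8 - 1/5*(-5))**2 = (8 + 1)**2 = 9**2 = 81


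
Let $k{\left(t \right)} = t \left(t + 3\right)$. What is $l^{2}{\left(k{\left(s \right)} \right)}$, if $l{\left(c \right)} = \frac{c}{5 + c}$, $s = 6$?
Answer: $\frac{2916}{3481} \approx 0.83769$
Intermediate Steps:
$k{\left(t \right)} = t \left(3 + t\right)$
$l^{2}{\left(k{\left(s \right)} \right)} = \left(\frac{6 \left(3 + 6\right)}{5 + 6 \left(3 + 6\right)}\right)^{2} = \left(\frac{6 \cdot 9}{5 + 6 \cdot 9}\right)^{2} = \left(\frac{54}{5 + 54}\right)^{2} = \left(\frac{54}{59}\right)^{2} = \frac{2916}{3481}$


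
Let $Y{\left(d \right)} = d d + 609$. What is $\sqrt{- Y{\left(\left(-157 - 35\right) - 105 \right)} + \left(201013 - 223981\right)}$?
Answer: $i \sqrt{111786} \approx 334.34 i$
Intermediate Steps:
$Y{\left(d \right)} = 609 + d^{2}$ ($Y{\left(d \right)} = d^{2} + 609 = 609 + d^{2}$)
$\sqrt{- Y{\left(\left(-157 - 35\right) - 105 \right)} + \left(201013 - 223981\right)} = \sqrt{- (609 + \left(\left(-157 - 35\right) - 105\right)^{2}) + \left(201013 - 223981\right)} = \sqrt{- (609 + \left(-192 - 105\right)^{2}) + \left(201013 - 223981\right)} = \sqrt{- (609 + \left(-297\right)^{2}) - 22968} = \sqrt{- (609 + 88209) - 22968} = \sqrt{\left(-1\right) 88818 - 22968} = \sqrt{-88818 - 22968} = \sqrt{-111786} = i \sqrt{111786}$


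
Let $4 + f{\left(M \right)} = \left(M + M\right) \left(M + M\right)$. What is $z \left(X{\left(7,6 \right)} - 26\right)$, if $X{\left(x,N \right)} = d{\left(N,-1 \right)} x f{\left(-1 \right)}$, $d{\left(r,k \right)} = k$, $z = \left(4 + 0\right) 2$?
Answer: $-208$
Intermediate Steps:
$f{\left(M \right)} = -4 + 4 M^{2}$ ($f{\left(M \right)} = -4 + \left(M + M\right) \left(M + M\right) = -4 + 2 M 2 M = -4 + 4 M^{2}$)
$z = 8$ ($z = 4 \cdot 2 = 8$)
$X{\left(x,N \right)} = 0$ ($X{\left(x,N \right)} = - x \left(-4 + 4 \left(-1\right)^{2}\right) = - x \left(-4 + 4 \cdot 1\right) = - x \left(-4 + 4\right) = - x 0 = 0$)
$z \left(X{\left(7,6 \right)} - 26\right) = 8 \left(0 - 26\right) = 8 \left(-26\right) = -208$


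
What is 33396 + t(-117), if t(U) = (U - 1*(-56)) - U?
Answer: 33452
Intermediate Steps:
t(U) = 56 (t(U) = (U + 56) - U = (56 + U) - U = 56)
33396 + t(-117) = 33396 + 56 = 33452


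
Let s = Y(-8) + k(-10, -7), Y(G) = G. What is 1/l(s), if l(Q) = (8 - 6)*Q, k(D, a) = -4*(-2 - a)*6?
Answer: -1/256 ≈ -0.0039063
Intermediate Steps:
k(D, a) = 48 + 24*a (k(D, a) = (8 + 4*a)*6 = 48 + 24*a)
s = -128 (s = -8 + (48 + 24*(-7)) = -8 + (48 - 168) = -8 - 120 = -128)
l(Q) = 2*Q
1/l(s) = 1/(2*(-128)) = 1/(-256) = -1/256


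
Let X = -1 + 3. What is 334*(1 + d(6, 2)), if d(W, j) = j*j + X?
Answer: 2338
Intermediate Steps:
X = 2
d(W, j) = 2 + j**2 (d(W, j) = j*j + 2 = j**2 + 2 = 2 + j**2)
334*(1 + d(6, 2)) = 334*(1 + (2 + 2**2)) = 334*(1 + (2 + 4)) = 334*(1 + 6) = 334*7 = 2338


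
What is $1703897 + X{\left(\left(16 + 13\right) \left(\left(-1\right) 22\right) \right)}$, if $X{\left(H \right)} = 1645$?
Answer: $1705542$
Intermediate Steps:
$1703897 + X{\left(\left(16 + 13\right) \left(\left(-1\right) 22\right) \right)} = 1703897 + 1645 = 1705542$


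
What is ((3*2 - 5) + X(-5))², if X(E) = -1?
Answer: 0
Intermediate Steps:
((3*2 - 5) + X(-5))² = ((3*2 - 5) - 1)² = ((6 - 5) - 1)² = (1 - 1)² = 0² = 0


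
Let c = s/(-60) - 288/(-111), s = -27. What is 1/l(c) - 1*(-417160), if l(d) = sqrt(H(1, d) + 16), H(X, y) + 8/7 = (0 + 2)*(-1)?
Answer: 417160 + sqrt(70)/30 ≈ 4.1716e+5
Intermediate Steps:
H(X, y) = -22/7 (H(X, y) = -8/7 + (0 + 2)*(-1) = -8/7 + 2*(-1) = -8/7 - 2 = -22/7)
c = 2253/740 (c = -27/(-60) - 288/(-111) = -27*(-1/60) - 288*(-1/111) = 9/20 + 96/37 = 2253/740 ≈ 3.0446)
l(d) = 3*sqrt(70)/7 (l(d) = sqrt(-22/7 + 16) = sqrt(90/7) = 3*sqrt(70)/7)
1/l(c) - 1*(-417160) = 1/(3*sqrt(70)/7) - 1*(-417160) = sqrt(70)/30 + 417160 = 417160 + sqrt(70)/30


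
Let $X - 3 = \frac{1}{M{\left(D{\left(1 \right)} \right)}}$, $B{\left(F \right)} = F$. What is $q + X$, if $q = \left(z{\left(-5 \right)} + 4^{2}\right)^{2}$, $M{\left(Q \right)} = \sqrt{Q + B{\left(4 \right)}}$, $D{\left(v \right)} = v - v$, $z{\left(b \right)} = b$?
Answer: $\frac{249}{2} \approx 124.5$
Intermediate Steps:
$D{\left(v \right)} = 0$
$M{\left(Q \right)} = \sqrt{4 + Q}$ ($M{\left(Q \right)} = \sqrt{Q + 4} = \sqrt{4 + Q}$)
$X = \frac{7}{2}$ ($X = 3 + \frac{1}{\sqrt{4 + 0}} = 3 + \frac{1}{\sqrt{4}} = 3 + \frac{1}{2} = \frac{7}{2} \approx 3.5$)
$q = 121$ ($q = \left(-5 + 4^{2}\right)^{2} = \left(-5 + 16\right)^{2} = 11^{2} = 121$)
$q + X = 121 + \frac{7}{2} = \frac{249}{2}$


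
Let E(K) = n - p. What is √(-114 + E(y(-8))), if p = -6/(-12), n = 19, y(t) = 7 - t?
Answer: I*√382/2 ≈ 9.7724*I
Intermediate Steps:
p = ½ (p = -6*(-1/12) = ½ ≈ 0.50000)
E(K) = 37/2 (E(K) = 19 - 1*½ = 19 - ½ = 37/2)
√(-114 + E(y(-8))) = √(-114 + 37/2) = √(-191/2) = I*√382/2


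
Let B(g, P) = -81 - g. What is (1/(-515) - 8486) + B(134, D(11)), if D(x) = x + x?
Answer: -4481016/515 ≈ -8701.0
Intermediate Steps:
D(x) = 2*x
(1/(-515) - 8486) + B(134, D(11)) = (1/(-515) - 8486) + (-81 - 1*134) = (-1/515 - 8486) + (-81 - 134) = -4370291/515 - 215 = -4481016/515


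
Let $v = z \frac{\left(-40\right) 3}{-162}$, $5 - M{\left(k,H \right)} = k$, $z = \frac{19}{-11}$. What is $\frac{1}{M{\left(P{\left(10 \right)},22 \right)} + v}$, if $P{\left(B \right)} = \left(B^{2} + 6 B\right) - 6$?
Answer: $- \frac{297}{44633} \approx -0.0066543$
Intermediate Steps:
$P{\left(B \right)} = -6 + B^{2} + 6 B$
$z = - \frac{19}{11}$ ($z = 19 \left(- \frac{1}{11}\right) = - \frac{19}{11} \approx -1.7273$)
$M{\left(k,H \right)} = 5 - k$
$v = - \frac{380}{297}$ ($v = - \frac{19 \frac{\left(-40\right) 3}{-162}}{11} = - \frac{19 \left(\left(-120\right) \left(- \frac{1}{162}\right)\right)}{11} = \left(- \frac{19}{11}\right) \frac{20}{27} = - \frac{380}{297} \approx -1.2795$)
$\frac{1}{M{\left(P{\left(10 \right)},22 \right)} + v} = \frac{1}{\left(5 - \left(-6 + 10^{2} + 6 \cdot 10\right)\right) - \frac{380}{297}} = \frac{1}{\left(5 - \left(-6 + 100 + 60\right)\right) - \frac{380}{297}} = \frac{1}{\left(5 - 154\right) - \frac{380}{297}} = \frac{1}{-149 - \frac{380}{297}} = \frac{1}{- \frac{44633}{297}} = - \frac{297}{44633}$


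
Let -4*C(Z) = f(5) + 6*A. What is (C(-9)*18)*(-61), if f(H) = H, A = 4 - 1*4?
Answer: 2745/2 ≈ 1372.5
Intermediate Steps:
A = 0 (A = 4 - 4 = 0)
C(Z) = -5/4 (C(Z) = -(5 + 6*0)/4 = -(5 + 0)/4 = -¼*5 = -5/4)
(C(-9)*18)*(-61) = -5/4*18*(-61) = -45/2*(-61) = 2745/2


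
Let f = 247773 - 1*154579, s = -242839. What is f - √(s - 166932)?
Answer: 93194 - I*√409771 ≈ 93194.0 - 640.13*I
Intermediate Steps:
f = 93194 (f = 247773 - 154579 = 93194)
f - √(s - 166932) = 93194 - √(-242839 - 166932) = 93194 - √(-409771) = 93194 - I*√409771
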